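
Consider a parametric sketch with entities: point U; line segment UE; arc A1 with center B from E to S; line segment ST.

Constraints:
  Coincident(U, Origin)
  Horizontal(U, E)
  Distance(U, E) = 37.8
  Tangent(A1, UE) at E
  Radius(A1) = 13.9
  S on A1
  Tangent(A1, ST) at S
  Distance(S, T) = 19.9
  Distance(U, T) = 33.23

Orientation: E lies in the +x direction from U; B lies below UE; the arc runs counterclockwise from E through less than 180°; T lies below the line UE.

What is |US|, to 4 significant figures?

26.38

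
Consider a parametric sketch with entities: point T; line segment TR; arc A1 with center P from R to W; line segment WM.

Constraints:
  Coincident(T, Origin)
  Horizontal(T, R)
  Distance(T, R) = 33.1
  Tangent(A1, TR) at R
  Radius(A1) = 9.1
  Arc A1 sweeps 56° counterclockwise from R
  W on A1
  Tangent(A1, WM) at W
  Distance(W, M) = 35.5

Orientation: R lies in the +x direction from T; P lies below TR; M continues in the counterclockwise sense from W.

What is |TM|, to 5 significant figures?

33.925

On A1, R sits at bearing 90° from P; a 56° counterclockwise sweep puts W at bearing 146°, so W = P + 9.1·(cos 146°, sin 146°) = (25.556, -4.0113). A1 meets WM tangentially, so PW is at right angles to WM, so WM runs along (−sin 146°, cos 146°); with |WM| = 35.5, M = (5.7044, -33.442). Then |TM| = |M − T| = 33.925.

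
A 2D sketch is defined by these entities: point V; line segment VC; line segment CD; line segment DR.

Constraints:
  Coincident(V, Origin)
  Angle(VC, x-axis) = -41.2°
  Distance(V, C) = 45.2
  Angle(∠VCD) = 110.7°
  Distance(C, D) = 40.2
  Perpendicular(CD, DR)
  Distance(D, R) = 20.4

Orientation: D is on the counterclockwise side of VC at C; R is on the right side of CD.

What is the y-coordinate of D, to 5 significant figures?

-10.838

V is at the origin; VC runs at -41.2° with length 45.2, so C = 45.2·(cos -41.2°, sin -41.2°) = (34.009, -29.773). ∠VCD = 110.7°, so CD runs at -41.2° + (180° − 110.7°) = 28.100° from the x-axis; with |CD| = 40.2, D = C + 40.2·(cos 28.100°, sin 28.100°) = (69.471, -10.838). So D.y = -10.838.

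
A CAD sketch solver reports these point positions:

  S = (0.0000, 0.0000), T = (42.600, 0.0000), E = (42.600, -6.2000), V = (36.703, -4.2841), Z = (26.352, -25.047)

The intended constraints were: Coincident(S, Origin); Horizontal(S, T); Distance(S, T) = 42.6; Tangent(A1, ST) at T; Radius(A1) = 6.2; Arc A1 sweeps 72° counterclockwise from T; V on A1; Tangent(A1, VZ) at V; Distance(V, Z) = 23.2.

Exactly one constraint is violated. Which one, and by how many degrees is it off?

Tangent(A1, VZ) at V — off by 8.50°.

S = (0.00, 0.00) ✓; S.y = 0.00, T.y = 0.00 ✓; |ST| = 42.60 ✓; ∠(ET, TS) = 90.00° ✓; |ET| = 6.200 ✓; bearing(E→V) − bearing(E→T) = 72.00° ✓; |EV| = 6.200 ✓; ∠(EV, VZ) = 98.50° ✗; |VZ| = 23.20 ✓.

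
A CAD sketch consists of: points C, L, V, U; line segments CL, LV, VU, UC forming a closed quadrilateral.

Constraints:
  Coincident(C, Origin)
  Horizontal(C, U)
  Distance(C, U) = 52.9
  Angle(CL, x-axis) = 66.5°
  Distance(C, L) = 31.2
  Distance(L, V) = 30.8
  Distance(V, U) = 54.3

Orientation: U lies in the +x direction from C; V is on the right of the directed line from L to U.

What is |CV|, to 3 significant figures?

1.77

Checks: |LV| = 30.80 ✓; |VU| = 54.30 ✓.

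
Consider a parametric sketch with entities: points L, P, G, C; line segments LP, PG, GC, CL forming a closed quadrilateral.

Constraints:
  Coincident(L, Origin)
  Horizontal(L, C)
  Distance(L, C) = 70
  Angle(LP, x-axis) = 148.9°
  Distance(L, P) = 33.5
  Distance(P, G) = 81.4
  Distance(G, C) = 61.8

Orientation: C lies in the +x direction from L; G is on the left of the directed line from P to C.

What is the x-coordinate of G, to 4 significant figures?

43.12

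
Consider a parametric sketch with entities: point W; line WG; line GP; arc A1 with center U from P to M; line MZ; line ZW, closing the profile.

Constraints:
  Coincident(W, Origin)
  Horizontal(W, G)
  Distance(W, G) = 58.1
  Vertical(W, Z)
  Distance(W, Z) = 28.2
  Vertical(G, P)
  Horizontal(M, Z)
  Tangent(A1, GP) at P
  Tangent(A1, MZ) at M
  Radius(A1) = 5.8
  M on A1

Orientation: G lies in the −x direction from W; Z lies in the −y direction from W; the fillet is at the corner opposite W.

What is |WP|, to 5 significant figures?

62.269

W is at the origin; W and G share the same y with |WG| = 58.1 and G on the −x side, so G = (-58.100, 0.0000). W and Z share the same x with |WZ| = 28.2 and Z on the −y side, so Z = (0.0000, -28.200). The virtual corner opposite W is at (-58.100, -28.200). Since A1 is tangent to GP there, UP ⟂ GP and tangency of A1 to MZ means the radius UM is perpendicular to MZ, with radius 5.8, so the center U sits 5.8 in from both sides at U = (-52.300, -22.400). That places the tangent points at P = (-58.100, -22.400) on GP and M = (-52.300, -28.200) on MZ. Then |WP| = |P − W| = 62.269.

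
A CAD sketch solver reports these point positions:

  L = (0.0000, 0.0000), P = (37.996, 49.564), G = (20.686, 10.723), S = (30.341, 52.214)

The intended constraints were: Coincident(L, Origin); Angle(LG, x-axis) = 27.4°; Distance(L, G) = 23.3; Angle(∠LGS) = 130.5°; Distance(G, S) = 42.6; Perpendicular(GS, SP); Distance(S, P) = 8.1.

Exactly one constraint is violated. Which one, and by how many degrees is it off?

Perpendicular(GS, SP) — off by 6.00°.

L = (0.00, 0.00) ✓; LG at 27.40° ✓; |LG| = 23.30 ✓; ∠LGS = 130.5° ✓; |GS| = 42.60 ✓; ∠(GS, SP) = 96.00° ✗; |SP| = 8.101 ✓.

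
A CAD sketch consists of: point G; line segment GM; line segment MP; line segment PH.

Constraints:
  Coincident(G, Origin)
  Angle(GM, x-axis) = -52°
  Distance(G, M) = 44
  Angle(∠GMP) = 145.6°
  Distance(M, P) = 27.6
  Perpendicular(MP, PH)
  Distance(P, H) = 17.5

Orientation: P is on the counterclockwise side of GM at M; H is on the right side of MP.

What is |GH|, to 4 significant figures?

76.67

G is at the origin; GM runs at -52.0° with length 44.0, so M = 44.0·(cos -52.0°, sin -52.0°) = (27.09, -34.67). ∠GMP = 145.6°, so MP runs at -52.0° + (180° − 145.6°) = -17.60° from the x-axis; with |MP| = 27.6, P = M + 27.6·(cos -17.60°, sin -17.60°) = (53.40, -43.02). MP is perpendicular to PH; with |PH| = 17.5 on the right of MP, H = P + 17.5·(-0.3024, -0.9532) = (48.11, -59.70). Then |GH| = |H − G| = 76.67.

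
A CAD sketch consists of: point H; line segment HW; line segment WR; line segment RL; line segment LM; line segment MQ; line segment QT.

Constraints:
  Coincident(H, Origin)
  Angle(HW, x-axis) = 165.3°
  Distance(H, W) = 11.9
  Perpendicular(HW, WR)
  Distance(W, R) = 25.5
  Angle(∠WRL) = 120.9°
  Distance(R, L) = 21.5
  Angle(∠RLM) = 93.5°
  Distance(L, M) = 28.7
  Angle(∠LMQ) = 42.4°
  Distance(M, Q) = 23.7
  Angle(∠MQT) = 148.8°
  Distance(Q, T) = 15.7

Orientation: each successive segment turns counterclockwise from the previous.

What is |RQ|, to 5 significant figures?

13.658

H is at the origin; HW runs at 165.3° with length 11.9, so W = (-11.510, 3.0197). HW is perpendicular to WR, so WR runs at -104.70°; with |WR| = 25.5, R = (-17.981, -21.646). ∠WRL = 120.9° gives RL at -45.600° from the x-axis; with |RL| = 21.5, L = (-2.9386, -37.007). ∠RLM = 93.5° gives LM at 40.900° from the x-axis; with |LM| = 28.7, M = (18.754, -18.216). ∠LMQ = 42.4° gives MQ at 178.50° from the x-axis; with |MQ| = 23.7, Q = (-4.9374, -17.595). Then |RQ| = |Q − R| = 13.658.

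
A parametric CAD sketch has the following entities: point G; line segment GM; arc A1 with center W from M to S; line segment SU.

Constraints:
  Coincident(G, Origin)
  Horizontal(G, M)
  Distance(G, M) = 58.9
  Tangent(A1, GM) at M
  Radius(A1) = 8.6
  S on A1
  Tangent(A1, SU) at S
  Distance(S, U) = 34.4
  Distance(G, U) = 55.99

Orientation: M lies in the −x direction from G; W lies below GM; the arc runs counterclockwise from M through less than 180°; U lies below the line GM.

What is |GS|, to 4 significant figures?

66.57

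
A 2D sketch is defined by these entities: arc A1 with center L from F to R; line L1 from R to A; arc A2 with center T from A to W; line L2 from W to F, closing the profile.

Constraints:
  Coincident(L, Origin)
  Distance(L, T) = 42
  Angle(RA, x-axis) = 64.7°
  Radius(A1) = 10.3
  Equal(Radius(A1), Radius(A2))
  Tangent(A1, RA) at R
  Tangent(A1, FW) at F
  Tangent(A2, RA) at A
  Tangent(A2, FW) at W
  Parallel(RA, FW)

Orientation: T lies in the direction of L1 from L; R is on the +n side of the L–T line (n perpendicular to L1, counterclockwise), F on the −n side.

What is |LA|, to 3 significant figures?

43.2

The slot axis is L1's direction at 64.7°, so u = (cos 64.7°, sin 64.7°) = (0.427, 0.904) and n = (−sin 64.7°, cos 64.7°) = (-0.904, 0.427). L is at the origin and T lies 42.0 along u from L, so T = 42.0·u = (17.9, 38.0). Tangency of A1 to both parallel lines with radius 10.3 puts R and F at L ± 10.3·n: R = (-9.31, 4.40), F = (9.31, -4.40). Equal radii place A and W the same way about T: A = T + 10.3·n = (8.64, 42.4), W = T − 10.3·n = (27.3, 33.6). Then |LA| = |A − L| = 43.2.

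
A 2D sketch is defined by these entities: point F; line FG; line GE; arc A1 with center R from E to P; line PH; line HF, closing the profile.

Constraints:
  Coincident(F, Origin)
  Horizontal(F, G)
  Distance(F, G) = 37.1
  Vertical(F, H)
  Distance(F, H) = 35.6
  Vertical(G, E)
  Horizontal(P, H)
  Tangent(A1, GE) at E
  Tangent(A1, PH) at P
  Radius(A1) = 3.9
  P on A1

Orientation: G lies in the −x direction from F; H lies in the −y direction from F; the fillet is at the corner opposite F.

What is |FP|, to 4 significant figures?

48.68

F is at the origin; F and G share the same y with |FG| = 37.1 and G on the −x side, so G = (-37.10, 0.000). F and H share the same x with |FH| = 35.6 and H on the −y side, so H = (0.000, -35.60). The virtual corner opposite F is at (-37.10, -35.60). Since A1 is tangent to GE there, RE ⟂ GE and the tangent condition forces RP to be normal to PH, with radius 3.9, so the center R sits 3.9 in from both sides at R = (-33.20, -31.70). That places the tangent points at E = (-37.10, -31.70) on GE and P = (-33.20, -35.60) on PH. Then |FP| = |P − F| = 48.68.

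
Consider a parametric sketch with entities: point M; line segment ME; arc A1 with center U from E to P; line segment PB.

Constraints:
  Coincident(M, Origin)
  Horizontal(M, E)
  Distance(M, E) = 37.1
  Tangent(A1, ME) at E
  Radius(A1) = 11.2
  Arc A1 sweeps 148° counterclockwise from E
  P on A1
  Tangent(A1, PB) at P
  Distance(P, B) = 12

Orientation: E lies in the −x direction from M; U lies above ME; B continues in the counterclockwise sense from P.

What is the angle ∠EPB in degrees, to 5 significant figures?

106.00°

M is at the origin; M and E share the same y with |ME| = 37.1 and E on the −x side, so E = (-37.100, 0.0000). A1 meets ME tangentially, so UE is at right angles to ME, so U = E + (0, 11.2) = (-37.100, 11.200). On A1, E sits at bearing -90° from U; a 148° counterclockwise sweep puts P at bearing 58°, so P = U + 11.2·(cos 58°, sin 58°) = (-31.165, 20.698). Since A1 is tangent to PB there, UP ⟂ PB, so PB runs along (−sin 58°, cos 58°); with |PB| = 12.0, B = (-41.341, 27.057). Then cos ∠EPB = PE·PB / (|PE||PB|), giving 106.00°.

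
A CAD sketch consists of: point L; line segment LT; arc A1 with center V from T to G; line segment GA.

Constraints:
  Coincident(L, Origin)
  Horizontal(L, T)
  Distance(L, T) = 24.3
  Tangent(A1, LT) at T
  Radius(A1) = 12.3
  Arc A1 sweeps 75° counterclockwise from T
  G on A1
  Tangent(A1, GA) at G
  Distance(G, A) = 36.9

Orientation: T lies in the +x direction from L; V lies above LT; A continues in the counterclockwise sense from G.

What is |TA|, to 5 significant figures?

49.625

On A1, T sits at bearing -90° from V; a 75° counterclockwise sweep puts G at bearing -15°, so G = V + 12.3·(cos -15°, sin -15°) = (36.181, 9.1165). Tangency of A1 to GA means the radius VG is perpendicular to GA, so GA runs along (−sin -15°, cos -15°); with |GA| = 36.9, A = (45.731, 44.759). Then |TA| = |A − T| = 49.625.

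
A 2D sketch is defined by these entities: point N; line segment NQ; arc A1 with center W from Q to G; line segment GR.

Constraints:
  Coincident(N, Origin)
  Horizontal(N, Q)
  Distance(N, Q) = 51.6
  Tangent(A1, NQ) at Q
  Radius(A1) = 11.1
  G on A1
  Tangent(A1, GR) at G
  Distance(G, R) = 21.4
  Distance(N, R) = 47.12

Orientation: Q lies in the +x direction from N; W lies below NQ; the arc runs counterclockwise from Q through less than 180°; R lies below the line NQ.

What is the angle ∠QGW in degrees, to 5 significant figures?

50.753°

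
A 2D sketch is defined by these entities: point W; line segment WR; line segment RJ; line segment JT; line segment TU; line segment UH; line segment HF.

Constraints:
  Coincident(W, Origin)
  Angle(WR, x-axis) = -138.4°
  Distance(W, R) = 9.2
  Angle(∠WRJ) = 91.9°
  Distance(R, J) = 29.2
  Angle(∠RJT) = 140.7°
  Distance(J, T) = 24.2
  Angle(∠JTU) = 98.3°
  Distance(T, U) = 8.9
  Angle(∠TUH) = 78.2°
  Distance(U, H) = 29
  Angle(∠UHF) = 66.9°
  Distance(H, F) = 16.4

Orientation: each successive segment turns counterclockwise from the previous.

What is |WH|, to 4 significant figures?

23.15

W is at the origin; WR runs at -138.4° with length 9.2, so R = (-6.880, -6.108). ∠WRJ = 91.9° gives RJ at -50.30° from the x-axis; with |RJ| = 29.2, J = (11.77, -28.57). ∠RJT = 140.7° gives JT at -11.00° from the x-axis; with |JT| = 24.2, T = (35.53, -33.19). ∠JTU = 98.3° gives TU at 70.70° from the x-axis; with |TU| = 8.9, U = (38.47, -24.79). ∠TUH = 78.2° gives UH at 172.5° from the x-axis; with |UH| = 29.0, H = (9.717, -21.01). Then |WH| = |H − W| = 23.15.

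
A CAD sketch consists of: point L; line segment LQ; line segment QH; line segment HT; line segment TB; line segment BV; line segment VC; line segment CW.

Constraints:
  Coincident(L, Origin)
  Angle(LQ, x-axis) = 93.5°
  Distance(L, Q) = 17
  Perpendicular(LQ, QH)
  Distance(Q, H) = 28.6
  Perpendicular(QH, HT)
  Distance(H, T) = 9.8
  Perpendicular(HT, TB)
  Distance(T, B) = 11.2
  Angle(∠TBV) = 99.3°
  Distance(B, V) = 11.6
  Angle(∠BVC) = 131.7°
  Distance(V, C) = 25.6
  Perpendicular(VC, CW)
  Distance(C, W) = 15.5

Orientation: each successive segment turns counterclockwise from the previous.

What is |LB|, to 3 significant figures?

18.8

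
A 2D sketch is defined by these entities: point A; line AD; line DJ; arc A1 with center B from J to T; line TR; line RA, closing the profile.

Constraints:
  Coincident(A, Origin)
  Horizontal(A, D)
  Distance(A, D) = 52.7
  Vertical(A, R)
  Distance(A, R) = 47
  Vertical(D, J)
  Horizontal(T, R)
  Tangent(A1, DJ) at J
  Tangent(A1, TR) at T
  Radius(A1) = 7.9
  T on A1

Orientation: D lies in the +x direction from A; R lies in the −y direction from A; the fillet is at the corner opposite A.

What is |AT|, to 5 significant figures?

64.931

The virtual corner opposite A is at (52.700, -47.000). A1 meets DJ tangentially, so BJ is at right angles to DJ and A1 meets TR tangentially, so BT is at right angles to TR, with radius 7.9, so the center B sits 7.9 in from both sides at B = (44.800, -39.100). That places the tangent points at J = (52.700, -39.100) on DJ and T = (44.800, -47.000) on TR. Then |AT| = |T − A| = 64.931.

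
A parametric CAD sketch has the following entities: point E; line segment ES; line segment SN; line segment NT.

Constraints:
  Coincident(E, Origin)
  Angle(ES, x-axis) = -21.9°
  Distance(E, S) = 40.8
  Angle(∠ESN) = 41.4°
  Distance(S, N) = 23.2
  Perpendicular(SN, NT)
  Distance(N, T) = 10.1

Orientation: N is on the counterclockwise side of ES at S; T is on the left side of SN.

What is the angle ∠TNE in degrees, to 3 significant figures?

15.3°

E is at the origin; ES runs at -21.9° with length 40.8, so S = 40.8·(cos -21.9°, sin -21.9°) = (37.9, -15.2). ∠ESN = 41.4°, so SN runs at -21.9° + (180° − 41.4°) = 117° from the x-axis; with |SN| = 23.2, N = S + 23.2·(cos 117°, sin 117°) = (27.4, 5.51). SN ⟂ NT; with |NT| = 10.1 on the left of SN, T = N + 10.1·(-0.893, -0.449) = (18.4, 0.970). Then cos ∠TNE = NT·NE / (|NT||NE|), giving 15.3°.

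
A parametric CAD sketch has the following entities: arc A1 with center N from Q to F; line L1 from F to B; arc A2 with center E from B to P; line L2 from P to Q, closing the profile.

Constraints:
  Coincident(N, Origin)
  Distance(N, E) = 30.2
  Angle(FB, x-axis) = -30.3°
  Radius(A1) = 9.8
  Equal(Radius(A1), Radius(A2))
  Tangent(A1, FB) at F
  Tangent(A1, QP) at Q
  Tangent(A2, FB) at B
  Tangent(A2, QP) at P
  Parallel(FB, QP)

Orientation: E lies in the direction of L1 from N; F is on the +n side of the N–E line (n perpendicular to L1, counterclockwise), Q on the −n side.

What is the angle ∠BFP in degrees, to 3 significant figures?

33.0°

Tangency of A1 to both parallel lines with radius 9.8 puts F and Q at N ± 9.8·n: F = (4.94, 8.46), Q = (-4.94, -8.46). Equal radii place B and P the same way about E: B = E + 9.8·n = (31.0, -6.78), P = E − 9.8·n = (21.1, -23.7). Then cos ∠BFP = FB·FP / (|FB||FP|), giving 33.0°.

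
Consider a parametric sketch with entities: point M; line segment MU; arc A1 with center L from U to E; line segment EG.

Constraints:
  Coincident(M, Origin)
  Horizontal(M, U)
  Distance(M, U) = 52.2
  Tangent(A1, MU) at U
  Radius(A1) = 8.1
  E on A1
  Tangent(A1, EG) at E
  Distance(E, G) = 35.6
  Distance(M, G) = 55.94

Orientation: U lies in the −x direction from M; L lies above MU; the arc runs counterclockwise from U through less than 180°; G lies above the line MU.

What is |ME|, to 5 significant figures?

44.731

Checks: |LE| = 8.100 ✓; ∠(LE, EG) = 90.00° ✓; |EG| = 35.60 ✓; |MG| = 55.94 ✓.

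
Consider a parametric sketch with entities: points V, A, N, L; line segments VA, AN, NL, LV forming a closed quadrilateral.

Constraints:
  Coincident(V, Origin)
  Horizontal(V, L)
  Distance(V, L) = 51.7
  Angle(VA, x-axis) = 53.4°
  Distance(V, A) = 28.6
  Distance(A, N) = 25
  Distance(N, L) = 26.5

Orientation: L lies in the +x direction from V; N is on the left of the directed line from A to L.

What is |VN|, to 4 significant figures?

48.70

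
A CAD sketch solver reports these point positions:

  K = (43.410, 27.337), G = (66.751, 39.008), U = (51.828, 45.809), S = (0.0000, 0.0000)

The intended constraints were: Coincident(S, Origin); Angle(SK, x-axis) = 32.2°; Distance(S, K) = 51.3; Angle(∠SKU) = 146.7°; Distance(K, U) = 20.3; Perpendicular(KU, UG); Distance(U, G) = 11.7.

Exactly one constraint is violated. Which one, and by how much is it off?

Distance(U, G) = 11.7 — off by 4.70.

S = (0.00, 0.00) ✓; SK at 32.20° ✓; |SK| = 51.30 ✓; ∠SKU = 146.7° ✓; |KU| = 20.30 ✓; ∠(KU, UG) = 90.00° ✓; |UG| = 16.40 ✗.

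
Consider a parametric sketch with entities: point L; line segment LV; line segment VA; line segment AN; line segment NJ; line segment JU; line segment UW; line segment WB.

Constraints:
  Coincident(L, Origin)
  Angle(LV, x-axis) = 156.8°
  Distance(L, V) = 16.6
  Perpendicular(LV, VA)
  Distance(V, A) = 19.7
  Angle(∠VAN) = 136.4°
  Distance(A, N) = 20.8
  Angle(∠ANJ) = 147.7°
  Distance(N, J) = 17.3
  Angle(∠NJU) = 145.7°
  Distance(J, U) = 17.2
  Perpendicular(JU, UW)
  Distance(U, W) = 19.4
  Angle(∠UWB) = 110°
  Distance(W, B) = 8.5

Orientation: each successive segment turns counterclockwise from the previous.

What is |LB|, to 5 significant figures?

21.449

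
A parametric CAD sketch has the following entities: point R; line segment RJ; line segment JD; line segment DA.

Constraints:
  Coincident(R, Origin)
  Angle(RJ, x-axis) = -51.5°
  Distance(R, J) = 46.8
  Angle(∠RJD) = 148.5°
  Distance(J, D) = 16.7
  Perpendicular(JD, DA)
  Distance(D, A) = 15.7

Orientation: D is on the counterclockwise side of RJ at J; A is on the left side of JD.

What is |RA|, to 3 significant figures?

57.3

∠RJD = 148.5°, so JD runs at -51.5° + (180° − 148.5°) = -20.0° from the x-axis; with |JD| = 16.7, D = J + 16.7·(cos -20.0°, sin -20.0°) = (44.8, -42.3). JD ⟂ DA; with |DA| = 15.7 on the left of JD, A = D + 15.7·(0.342, 0.940) = (50.2, -27.6). Then |RA| = |A − R| = 57.3.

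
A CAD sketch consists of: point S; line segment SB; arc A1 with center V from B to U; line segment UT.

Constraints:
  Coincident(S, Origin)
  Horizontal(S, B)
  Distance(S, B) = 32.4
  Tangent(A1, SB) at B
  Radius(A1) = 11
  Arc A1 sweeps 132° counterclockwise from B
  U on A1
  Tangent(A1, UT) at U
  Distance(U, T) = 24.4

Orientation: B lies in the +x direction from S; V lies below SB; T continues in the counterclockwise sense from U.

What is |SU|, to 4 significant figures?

30.40

S is at the origin; SB is horizontal with |SB| = 32.4 and B on the +x side, so B = (32.40, 0.000). Tangency of A1 to SB means the radius VB is perpendicular to SB, so V = B + (0, -11) = (32.40, -11.00). On A1, B sits at bearing 90° from V; a 132° counterclockwise sweep puts U at bearing 222°, so U = V + 11.0·(cos 222°, sin 222°) = (24.23, -18.36). Then |SU| = |U − S| = 30.40.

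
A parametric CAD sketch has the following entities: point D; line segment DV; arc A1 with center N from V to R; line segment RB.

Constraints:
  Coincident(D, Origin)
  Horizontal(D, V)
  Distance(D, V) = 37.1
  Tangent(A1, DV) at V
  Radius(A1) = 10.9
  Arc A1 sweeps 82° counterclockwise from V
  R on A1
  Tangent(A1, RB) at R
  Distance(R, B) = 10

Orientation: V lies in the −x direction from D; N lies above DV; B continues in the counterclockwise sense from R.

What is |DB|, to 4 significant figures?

31.51

D is at the origin; D and V share the same y with |DV| = 37.1 and V on the −x side, so V = (-37.10, 0.000). A1 meets DV tangentially, so NV is at right angles to DV, so N = V + (0, 10.9) = (-37.10, 10.90). On A1, V sits at bearing -90° from N; an 82° counterclockwise sweep puts R at bearing -8°, so R = N + 10.9·(cos -8°, sin -8°) = (-26.31, 9.383). Tangency of A1 to RB means the radius NR is perpendicular to RB, so RB runs along (−sin -8°, cos -8°); with |RB| = 10.0, B = (-24.91, 19.29). Then |DB| = |B − D| = 31.51.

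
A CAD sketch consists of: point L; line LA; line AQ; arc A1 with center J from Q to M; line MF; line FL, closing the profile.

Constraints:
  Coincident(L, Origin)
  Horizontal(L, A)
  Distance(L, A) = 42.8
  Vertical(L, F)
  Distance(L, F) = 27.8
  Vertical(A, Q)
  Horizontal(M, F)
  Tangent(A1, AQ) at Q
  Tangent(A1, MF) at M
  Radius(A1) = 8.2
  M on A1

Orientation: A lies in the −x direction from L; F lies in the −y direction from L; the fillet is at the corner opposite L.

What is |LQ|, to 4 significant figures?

47.07

L is at the origin; LA is horizontal with |LA| = 42.8 and A on the −x side, so A = (-42.80, 0.000). LF is vertical with |LF| = 27.8 and F on the −y side, so F = (0.000, -27.80). The virtual corner opposite L is at (-42.80, -27.80). Since A1 is tangent to AQ there, JQ ⟂ AQ and tangency of A1 to MF means the radius JM is perpendicular to MF, with radius 8.2, so the center J sits 8.2 in from both sides at J = (-34.60, -19.60). That places the tangent points at Q = (-42.80, -19.60) on AQ and M = (-34.60, -27.80) on MF. Then |LQ| = |Q − L| = 47.07.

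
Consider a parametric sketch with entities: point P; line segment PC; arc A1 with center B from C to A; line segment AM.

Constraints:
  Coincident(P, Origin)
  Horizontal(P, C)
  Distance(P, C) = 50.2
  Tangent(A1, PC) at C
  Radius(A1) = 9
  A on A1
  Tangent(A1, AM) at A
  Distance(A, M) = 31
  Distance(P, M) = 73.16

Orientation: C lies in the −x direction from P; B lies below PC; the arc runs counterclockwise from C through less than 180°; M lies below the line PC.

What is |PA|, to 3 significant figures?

59.7

Checks: ∠(BC, CP) = 90.00° ✓; |BC| = 9.000 ✓; |BA| = 9.000 ✓; ∠(BA, AM) = 90.00° ✓; |AM| = 31.00 ✓; |PM| = 73.16 ✓.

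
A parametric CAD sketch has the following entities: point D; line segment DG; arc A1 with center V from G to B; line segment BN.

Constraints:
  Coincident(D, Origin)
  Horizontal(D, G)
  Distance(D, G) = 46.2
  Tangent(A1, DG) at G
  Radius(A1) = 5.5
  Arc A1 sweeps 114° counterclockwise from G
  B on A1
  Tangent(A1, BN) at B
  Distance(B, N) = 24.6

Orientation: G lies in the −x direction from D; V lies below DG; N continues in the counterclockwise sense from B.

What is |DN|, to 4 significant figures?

51.10

D is at the origin; D and G share the same y with |DG| = 46.2 and G on the −x side, so G = (-46.20, 0.000). Tangency of A1 to DG means the radius VG is perpendicular to DG, so V = G + (0, -5.5) = (-46.20, -5.500). On A1, G sits at bearing 90° from V; a 114° counterclockwise sweep puts B at bearing 204°, so B = V + 5.5·(cos 204°, sin 204°) = (-51.22, -7.737). Since A1 is tangent to BN there, VB ⟂ BN, so BN runs along (−sin 204°, cos 204°); with |BN| = 24.6, N = (-41.22, -30.21). Then |DN| = |N − D| = 51.10.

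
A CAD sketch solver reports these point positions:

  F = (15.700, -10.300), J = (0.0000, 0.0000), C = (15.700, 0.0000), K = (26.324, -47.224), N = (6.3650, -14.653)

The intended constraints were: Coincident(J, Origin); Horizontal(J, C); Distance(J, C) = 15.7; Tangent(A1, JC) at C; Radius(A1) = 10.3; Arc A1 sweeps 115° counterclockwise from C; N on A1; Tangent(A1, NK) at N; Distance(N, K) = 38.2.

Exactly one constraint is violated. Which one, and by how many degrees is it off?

Tangent(A1, NK) at N — off by 6.50°.

J = (0.00, 0.00) ✓; J.y = 0.00, C.y = 0.00 ✓; |JC| = 15.70 ✓; ∠(FC, CJ) = 90.00° ✓; |FC| = 10.30 ✓; bearing(F→N) − bearing(F→C) = 115.0° ✓; |FN| = 10.30 ✓; ∠(FN, NK) = 83.50° ✗; |NK| = 38.20 ✓.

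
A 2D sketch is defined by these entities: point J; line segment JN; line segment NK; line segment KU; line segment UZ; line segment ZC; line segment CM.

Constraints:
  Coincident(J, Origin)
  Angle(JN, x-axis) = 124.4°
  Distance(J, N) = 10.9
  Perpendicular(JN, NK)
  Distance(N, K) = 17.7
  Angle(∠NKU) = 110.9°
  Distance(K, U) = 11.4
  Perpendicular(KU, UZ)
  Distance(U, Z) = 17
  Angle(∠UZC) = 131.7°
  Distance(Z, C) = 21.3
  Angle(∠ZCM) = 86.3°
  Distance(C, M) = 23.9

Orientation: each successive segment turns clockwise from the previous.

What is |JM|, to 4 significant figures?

24.46

∠UZC = 131.7° gives ZC at -173.0° from the x-axis; with |ZC| = 21.3, C = (-13.00, -4.068). ∠ZCM = 86.3° gives CM at 93.30° from the x-axis; with |CM| = 23.9, M = (-14.38, 19.79). Then |JM| = |M − J| = 24.46.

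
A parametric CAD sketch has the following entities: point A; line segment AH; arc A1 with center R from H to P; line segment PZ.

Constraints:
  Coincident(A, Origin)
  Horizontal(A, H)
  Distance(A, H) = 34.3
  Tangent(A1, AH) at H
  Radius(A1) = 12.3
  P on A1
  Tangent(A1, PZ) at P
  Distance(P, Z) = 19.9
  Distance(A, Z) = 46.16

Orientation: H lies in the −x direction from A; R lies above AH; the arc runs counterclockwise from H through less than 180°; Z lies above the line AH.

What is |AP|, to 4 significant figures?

28.21

Checks: |RP| = 12.30 ✓; ∠(RP, PZ) = 90.00° ✓; |PZ| = 19.90 ✓; |AZ| = 46.16 ✓.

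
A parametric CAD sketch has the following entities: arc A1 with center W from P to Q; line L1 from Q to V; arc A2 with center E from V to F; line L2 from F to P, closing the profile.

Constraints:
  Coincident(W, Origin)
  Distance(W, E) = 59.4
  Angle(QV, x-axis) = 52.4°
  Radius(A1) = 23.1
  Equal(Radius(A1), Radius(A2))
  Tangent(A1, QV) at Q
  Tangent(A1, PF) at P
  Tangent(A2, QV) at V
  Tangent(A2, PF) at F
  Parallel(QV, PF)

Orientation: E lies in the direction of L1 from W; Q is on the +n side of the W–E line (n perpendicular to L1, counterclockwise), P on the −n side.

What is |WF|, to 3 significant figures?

63.7

The slot axis is L1's direction at 52.4°, so u = (cos 52.4°, sin 52.4°) = (0.610, 0.792) and n = (−sin 52.4°, cos 52.4°) = (-0.792, 0.610). W is at the origin and E lies 59.4 along u from W, so E = 59.4·u = (36.2, 47.1). Tangency of A1 to both parallel lines with radius 23.1 puts Q and P at W ± 23.1·n: Q = (-18.3, 14.1), P = (18.3, -14.1). Equal radii place V and F the same way about E: V = E + 23.1·n = (17.9, 61.2), F = E − 23.1·n = (54.5, 33.0). Then |WF| = |F − W| = 63.7.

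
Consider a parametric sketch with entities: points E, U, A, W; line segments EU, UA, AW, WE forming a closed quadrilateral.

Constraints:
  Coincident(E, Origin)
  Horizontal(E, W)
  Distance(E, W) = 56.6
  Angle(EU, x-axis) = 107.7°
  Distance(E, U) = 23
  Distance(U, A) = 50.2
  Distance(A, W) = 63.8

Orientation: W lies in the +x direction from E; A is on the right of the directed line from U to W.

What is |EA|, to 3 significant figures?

27.9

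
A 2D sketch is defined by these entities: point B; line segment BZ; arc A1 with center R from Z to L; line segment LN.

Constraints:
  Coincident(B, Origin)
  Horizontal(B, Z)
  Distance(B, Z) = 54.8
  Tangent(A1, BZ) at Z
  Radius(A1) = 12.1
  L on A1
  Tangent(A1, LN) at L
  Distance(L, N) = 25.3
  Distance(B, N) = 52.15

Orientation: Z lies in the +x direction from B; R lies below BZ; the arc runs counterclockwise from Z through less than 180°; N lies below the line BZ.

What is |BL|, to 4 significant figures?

44.04

B is at the origin; B and Z share the same y with |BZ| = 54.8 and Z on the +x side, so Z = (54.80, 0.000). Since A1 is tangent to BZ there, RZ ⟂ BZ, so R = Z + (0, -12.1) = (54.80, -12.10). Since RL ⟂ LN (tangency), |RN| = √(12.1² + 25.3²) = 28.04 regardless of where L sits on A1. So N lies on both circle(B, 52.15) and circle(R, 28.04); the below-BZ intersection is N = (38.64, -35.02). L is the foot of the tangent from N: L = (42.87, -10.08).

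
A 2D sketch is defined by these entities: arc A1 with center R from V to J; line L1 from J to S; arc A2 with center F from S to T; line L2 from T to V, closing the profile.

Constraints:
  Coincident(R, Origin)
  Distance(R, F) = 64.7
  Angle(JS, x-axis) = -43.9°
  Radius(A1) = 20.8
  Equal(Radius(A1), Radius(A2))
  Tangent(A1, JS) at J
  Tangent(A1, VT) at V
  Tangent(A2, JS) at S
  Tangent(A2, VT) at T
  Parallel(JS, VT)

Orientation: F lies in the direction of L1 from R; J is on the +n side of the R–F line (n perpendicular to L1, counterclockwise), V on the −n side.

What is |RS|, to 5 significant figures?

67.961

Tangency of A1 to both parallel lines with radius 20.8 puts J and V at R ± 20.8·n: J = (14.423, 14.987), V = (-14.423, -14.987). Equal radii place S and T the same way about F: S = F + 20.8·n = (61.042, -29.876), T = F − 20.8·n = (32.197, -59.851). Then |RS| = |S − R| = 67.961.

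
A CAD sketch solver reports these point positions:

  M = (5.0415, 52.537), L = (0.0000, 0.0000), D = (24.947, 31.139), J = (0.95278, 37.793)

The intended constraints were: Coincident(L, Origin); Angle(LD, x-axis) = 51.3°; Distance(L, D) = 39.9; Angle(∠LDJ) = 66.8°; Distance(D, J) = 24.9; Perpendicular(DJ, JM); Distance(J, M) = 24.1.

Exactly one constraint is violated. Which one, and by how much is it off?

Distance(J, M) = 24.1 — off by 8.80.

L = (0.00, 0.00) ✓; LD at 51.30° ✓; |LD| = 39.90 ✓; ∠LDJ = 66.80° ✓; |DJ| = 24.90 ✓; ∠(DJ, JM) = 90.00° ✓; |JM| = 15.30 ✗.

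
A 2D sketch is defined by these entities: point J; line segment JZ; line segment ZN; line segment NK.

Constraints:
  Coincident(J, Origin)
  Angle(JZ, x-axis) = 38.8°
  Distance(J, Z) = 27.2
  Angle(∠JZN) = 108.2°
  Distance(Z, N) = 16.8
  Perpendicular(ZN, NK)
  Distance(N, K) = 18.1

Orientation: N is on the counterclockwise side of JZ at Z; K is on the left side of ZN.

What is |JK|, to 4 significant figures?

26.45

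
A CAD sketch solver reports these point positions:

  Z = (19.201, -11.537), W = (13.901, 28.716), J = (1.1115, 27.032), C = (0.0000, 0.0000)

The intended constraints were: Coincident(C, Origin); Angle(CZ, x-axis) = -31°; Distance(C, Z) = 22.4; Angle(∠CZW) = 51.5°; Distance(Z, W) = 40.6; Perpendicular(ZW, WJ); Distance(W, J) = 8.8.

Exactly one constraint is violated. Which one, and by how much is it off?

Distance(W, J) = 8.8 — off by 4.10.

C = (0.00, 0.00) ✓; CZ at -31.00° ✓; |CZ| = 22.40 ✓; ∠CZW = 51.50° ✓; |ZW| = 40.60 ✓; ∠(ZW, WJ) = 90.00° ✓; |WJ| = 12.90 ✗.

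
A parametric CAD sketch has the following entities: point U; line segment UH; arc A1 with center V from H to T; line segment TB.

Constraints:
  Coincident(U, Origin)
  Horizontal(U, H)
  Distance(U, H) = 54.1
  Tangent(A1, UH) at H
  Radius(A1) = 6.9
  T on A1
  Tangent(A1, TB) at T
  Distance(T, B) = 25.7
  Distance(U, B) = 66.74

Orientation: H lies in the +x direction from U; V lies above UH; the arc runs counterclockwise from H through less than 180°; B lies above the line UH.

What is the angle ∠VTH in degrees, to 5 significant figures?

41.561°

U is at the origin; UH is horizontal with |UH| = 54.1 and H on the +x side, so H = (54.100, 0.0000). A1 meets UH tangentially, so VH is at right angles to UH, so V = H + (0, 6.9) = (54.100, 6.9000). Since VT ⟂ TB (tangency), |VB| = √(6.9² + 25.7²) = 26.610 regardless of where T sits on A1. So B lies on both circle(U, 66.74) and circle(V, 26.610); the above-UH intersection is B = (57.873, 33.241). T is the foot of the tangent from B: T = (60.950, 7.7263).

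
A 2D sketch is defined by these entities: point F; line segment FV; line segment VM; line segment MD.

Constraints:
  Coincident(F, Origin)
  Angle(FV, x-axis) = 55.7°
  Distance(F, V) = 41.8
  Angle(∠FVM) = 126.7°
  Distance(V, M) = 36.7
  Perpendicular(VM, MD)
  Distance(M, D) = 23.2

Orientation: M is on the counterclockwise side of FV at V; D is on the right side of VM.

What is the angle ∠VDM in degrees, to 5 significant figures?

57.701°

F is at the origin; FV runs at 55.7° with length 41.8, so V = 41.8·(cos 55.7°, sin 55.7°) = (23.555, 34.531). ∠FVM = 126.7°, so VM runs at 55.7° + (180° − 126.7°) = 109.00° from the x-axis; with |VM| = 36.7, M = V + 36.7·(cos 109.00°, sin 109.00°) = (11.607, 69.231). The perpendicularity gives MD at right angles to VM; with |MD| = 23.2 on the right of VM, D = M + 23.2·(0.94552, 0.32557) = (33.543, 76.785). Then cos ∠VDM = DV·DM / (|DV||DM|), giving 57.701°.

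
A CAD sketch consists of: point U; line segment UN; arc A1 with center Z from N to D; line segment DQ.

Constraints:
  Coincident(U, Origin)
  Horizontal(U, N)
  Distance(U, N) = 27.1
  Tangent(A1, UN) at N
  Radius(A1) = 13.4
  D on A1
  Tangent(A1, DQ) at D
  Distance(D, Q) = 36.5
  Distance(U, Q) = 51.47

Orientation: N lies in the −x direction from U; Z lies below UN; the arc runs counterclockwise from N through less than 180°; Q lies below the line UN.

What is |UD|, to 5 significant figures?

43.327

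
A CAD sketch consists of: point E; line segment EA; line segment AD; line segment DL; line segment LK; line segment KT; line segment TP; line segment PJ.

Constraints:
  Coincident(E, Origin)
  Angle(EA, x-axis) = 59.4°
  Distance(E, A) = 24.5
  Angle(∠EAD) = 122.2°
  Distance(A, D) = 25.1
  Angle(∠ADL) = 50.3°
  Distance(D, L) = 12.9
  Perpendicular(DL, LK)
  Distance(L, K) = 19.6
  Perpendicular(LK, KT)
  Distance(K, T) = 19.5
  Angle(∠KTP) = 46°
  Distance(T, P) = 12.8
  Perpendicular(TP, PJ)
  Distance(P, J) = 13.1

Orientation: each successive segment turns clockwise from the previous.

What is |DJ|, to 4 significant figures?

22.74

E is at the origin; EA runs at 59.4° with length 24.5, so A = (12.47, 21.09). ∠EAD = 122.2° gives AD at 1.600° from the x-axis; with |AD| = 25.1, D = (37.56, 21.79). ∠ADL = 50.3° gives DL at -128.1° from the x-axis; with |DL| = 12.9, L = (29.60, 11.64). DL is perpendicular to LK, so LK runs at 141.9°; with |LK| = 19.6, K = (14.18, 23.73). LK ⟂ KT, so KT runs at 51.90°; with |KT| = 19.5, T = (26.21, 39.08). ∠KTP = 46.0° gives TP at -82.10° from the x-axis; with |TP| = 12.8, P = (27.97, 26.40). TP ⟂ PJ, so PJ runs at -172.1°; with |PJ| = 13.1, J = (14.99, 24.60). Then |DJ| = |J − D| = 22.74.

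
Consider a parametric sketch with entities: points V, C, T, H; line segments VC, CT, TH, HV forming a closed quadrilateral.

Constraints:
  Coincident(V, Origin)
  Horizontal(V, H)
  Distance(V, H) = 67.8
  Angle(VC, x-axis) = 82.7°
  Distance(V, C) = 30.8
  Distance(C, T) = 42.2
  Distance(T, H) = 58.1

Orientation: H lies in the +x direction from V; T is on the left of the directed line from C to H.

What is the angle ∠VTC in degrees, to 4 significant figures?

22.11°

Checks: |CT| = 42.20 ✓; |TH| = 58.10 ✓.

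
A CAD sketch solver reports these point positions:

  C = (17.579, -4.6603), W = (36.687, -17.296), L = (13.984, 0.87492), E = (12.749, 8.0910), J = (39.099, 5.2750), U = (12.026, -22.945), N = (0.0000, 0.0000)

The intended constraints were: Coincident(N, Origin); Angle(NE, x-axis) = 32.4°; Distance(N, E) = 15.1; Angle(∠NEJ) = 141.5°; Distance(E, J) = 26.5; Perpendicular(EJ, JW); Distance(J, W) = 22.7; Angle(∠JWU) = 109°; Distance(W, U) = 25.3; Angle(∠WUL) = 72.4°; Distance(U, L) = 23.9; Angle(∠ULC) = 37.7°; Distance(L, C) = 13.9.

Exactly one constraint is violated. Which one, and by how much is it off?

Distance(L, C) = 13.9 — off by 7.30.

N = (0.00, 0.00) ✓; NE at 32.40° ✓; |NE| = 15.10 ✓; ∠NEJ = 141.5° ✓; |EJ| = 26.50 ✓; ∠(EJ, JW) = 90.00° ✓; |JW| = 22.70 ✓; ∠JWU = 109.0° ✓; |WU| = 25.30 ✓; ∠WUL = 72.40° ✓; |UL| = 23.90 ✓; ∠ULC = 37.70° ✓; |LC| = 6.600 ✗.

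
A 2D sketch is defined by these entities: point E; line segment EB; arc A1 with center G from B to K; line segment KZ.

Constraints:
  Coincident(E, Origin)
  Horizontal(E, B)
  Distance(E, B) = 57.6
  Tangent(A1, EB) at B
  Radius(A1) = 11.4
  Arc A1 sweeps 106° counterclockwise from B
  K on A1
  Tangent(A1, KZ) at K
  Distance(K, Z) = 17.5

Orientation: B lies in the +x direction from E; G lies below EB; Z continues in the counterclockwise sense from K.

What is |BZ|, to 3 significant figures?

32.0

On A1, B sits at bearing 90° from G; a 106° counterclockwise sweep puts K at bearing 196°, so K = G + 11.4·(cos 196°, sin 196°) = (46.6, -14.5). A1 meets KZ tangentially, so GK is at right angles to KZ, so KZ runs along (−sin 196°, cos 196°); with |KZ| = 17.5, Z = (51.5, -31.4). Then |BZ| = |Z − B| = 32.0.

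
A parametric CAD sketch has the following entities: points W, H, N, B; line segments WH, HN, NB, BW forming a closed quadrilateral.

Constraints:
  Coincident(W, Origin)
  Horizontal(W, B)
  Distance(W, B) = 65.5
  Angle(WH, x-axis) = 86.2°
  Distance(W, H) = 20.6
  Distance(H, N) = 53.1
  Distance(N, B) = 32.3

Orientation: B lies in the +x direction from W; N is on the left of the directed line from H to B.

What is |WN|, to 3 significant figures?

61.5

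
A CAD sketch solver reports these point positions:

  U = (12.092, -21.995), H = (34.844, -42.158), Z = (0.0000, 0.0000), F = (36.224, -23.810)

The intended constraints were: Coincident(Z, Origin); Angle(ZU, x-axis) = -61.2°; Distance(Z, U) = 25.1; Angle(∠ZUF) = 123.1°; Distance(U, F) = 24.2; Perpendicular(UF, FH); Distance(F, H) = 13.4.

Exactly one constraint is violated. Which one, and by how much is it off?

Distance(F, H) = 13.4 — off by 5.00.

Z = (0.00, 0.00) ✓; ZU at -61.20° ✓; |ZU| = 25.10 ✓; ∠ZUF = 123.1° ✓; |UF| = 24.20 ✓; ∠(UF, FH) = 90.00° ✓; |FH| = 18.40 ✗.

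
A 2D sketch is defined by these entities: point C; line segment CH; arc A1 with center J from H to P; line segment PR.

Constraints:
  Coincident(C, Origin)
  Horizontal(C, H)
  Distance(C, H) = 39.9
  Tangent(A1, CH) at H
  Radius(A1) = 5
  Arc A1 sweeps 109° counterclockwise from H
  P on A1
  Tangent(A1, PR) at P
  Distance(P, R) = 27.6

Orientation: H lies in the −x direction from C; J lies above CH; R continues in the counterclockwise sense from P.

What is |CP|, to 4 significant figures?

35.79

The tangent condition forces JH to be normal to CH, so J = H + (0, 5) = (-39.90, 5.000). On A1, H sits at bearing -90° from J; a 109° counterclockwise sweep puts P at bearing 19°, so P = J + 5.0·(cos 19°, sin 19°) = (-35.17, 6.628). Then |CP| = |P − C| = 35.79.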